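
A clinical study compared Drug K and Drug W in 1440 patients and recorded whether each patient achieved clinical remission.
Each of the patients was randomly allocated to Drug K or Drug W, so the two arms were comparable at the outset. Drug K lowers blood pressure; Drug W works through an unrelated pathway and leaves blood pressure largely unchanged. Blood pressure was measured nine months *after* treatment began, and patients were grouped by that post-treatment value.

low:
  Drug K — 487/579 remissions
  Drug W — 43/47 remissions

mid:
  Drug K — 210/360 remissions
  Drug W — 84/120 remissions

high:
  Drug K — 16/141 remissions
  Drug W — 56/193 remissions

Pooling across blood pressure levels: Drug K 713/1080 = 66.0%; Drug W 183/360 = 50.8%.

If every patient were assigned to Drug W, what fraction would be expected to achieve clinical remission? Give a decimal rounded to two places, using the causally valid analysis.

0.51

Blood pressure here is a post-treatment variable shaped by the drug; conditioning on it would introduce bias rather than remove it. The overall comparison is the causal one.
So P(outcome | do(Drug W)) is just the pooled rate for Drug W: 183/360 = 0.508.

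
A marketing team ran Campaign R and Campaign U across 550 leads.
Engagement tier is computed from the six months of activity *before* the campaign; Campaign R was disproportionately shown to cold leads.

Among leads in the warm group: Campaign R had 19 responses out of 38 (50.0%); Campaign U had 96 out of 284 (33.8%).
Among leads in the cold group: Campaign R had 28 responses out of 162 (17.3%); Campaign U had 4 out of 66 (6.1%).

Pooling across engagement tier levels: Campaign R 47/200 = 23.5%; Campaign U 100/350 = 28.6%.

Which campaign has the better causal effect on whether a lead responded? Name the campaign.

Engagement tier differs across campaigns for reasons unrelated to any effect of the campaign itself, and it separately predicts the outcome — a classic confounder. We must compare within engagement tier levels.
Within each level — warm: 50.0% vs 33.8%; cold: 17.3% vs 6.1% — Campaign R is higher every time.

Campaign R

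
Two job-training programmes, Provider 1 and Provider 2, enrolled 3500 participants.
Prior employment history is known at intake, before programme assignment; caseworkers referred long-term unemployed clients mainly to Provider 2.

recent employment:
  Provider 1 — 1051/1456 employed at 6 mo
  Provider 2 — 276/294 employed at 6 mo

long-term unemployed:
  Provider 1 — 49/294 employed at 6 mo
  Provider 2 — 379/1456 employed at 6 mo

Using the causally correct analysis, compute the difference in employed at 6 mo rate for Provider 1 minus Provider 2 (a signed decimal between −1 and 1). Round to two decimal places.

The prior employment history-specific comparison favours Provider 2 throughout, but the pooled figures favour Provider 1. The question is whether to condition on prior employment history.
Here prior employment history is a common cause — it drives both which programme a case falls under and the outcome. The crude comparison mixes populations; the stratum-specific rates are the causally relevant ones.
Adjusting over the population distribution of prior employment history: 0.500·(0.722−0.939) + 0.500·(0.167−0.260) = -0.155.

-0.16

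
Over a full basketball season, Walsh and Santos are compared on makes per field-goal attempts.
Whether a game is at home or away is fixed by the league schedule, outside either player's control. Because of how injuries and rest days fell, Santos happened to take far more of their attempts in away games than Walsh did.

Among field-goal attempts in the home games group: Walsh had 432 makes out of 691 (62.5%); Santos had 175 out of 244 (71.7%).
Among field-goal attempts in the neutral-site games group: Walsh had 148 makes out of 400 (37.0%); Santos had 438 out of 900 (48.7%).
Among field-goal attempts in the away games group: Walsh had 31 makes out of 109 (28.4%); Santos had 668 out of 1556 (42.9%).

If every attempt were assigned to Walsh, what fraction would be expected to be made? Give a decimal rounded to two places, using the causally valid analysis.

0.39

The game venue-specific comparison favours Santos throughout, but the pooled figures favour Walsh. The question is whether to condition on game venue.
Here game venue is a common cause — it drives both which player a case falls under and the outcome. The crude comparison mixes populations; the stratum-specific rates are the causally relevant ones.
Standardising Walsh to the population game venue mix: 0.240·432/691 + 0.333·148/400 + 0.427·31/109 = 0.395.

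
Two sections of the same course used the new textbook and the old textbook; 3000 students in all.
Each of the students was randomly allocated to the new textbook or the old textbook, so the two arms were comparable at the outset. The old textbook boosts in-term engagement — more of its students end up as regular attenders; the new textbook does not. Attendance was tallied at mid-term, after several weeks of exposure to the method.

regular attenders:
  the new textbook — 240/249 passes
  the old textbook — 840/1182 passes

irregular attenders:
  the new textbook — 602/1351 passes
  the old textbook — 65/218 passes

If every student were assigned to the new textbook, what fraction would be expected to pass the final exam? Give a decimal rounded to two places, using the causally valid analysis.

0.53

The mid-term attendance-specific comparison favours the new textbook throughout, but the pooled figures favour the old textbook. The question is whether to condition on mid-term attendance.
Stratifying would compare teaching methods among students the teaching methods themselves sorted into mid-term attendance groups — a form of selection on an intermediate. The unconditioned pooled rates give the total causal effect.
So P(outcome | do(the new textbook)) is just the pooled rate for the new textbook: 842/1600 = 0.526.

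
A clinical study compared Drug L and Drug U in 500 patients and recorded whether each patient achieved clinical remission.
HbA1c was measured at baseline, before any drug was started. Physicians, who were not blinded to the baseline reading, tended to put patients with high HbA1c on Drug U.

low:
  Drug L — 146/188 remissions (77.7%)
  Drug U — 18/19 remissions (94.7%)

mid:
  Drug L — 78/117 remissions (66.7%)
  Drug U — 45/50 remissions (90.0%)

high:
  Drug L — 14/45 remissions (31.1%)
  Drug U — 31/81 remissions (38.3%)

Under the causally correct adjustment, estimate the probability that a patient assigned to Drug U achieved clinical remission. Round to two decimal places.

0.79

The HbA1c-specific comparison favours Drug U throughout, but the pooled figures favour Drug L. The question is whether to condition on HbA1c.
HbA1c is set before the drug has any effect — it is not caused by the drug — and it independently drives the outcome. That makes it a confounder, so the causal comparison is within HbA1c levels.
Standardising Drug U to the population HbA1c mix: 0.414·18/19 + 0.334·45/50 + 0.252·31/81 = 0.789.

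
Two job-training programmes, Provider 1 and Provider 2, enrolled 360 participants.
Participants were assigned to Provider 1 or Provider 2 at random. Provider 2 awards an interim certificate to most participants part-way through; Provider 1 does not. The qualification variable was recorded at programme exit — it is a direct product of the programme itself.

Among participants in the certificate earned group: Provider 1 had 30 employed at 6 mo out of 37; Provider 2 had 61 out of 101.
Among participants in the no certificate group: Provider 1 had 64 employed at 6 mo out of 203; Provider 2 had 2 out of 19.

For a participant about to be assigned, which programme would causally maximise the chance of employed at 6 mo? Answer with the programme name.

Provider 2

Provider 1 is higher inside every qualification attained during the programme stratum but Provider 2 is higher in aggregate. Whether to stratify depends on how qualification attained during the programme relates to the programme.
The distribution of qualification attained during the programme is itself part of what the programme does — it is an intermediate outcome. Holding it fixed would remove that part of the effect; the total effect is the pooled difference.
Pooled: Provider 1 39.2% vs Provider 2 52.5%; Provider 2 is higher overall.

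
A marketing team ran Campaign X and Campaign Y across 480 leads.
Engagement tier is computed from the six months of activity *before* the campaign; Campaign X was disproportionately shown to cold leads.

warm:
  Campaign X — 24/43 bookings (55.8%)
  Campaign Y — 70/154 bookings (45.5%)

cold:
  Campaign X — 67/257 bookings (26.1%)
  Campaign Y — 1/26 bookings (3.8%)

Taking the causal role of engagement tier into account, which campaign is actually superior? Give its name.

Nothing the campaign does changes engagement tier; the imbalance is an allocation artefact. With engagement tier also predicting the outcome, the pooled figure is confounded, and the within-stratum comparison is the causal one.
Within each level — warm: 55.8% vs 45.5%; cold: 26.1% vs 3.8% — Campaign X is higher every time.

Campaign X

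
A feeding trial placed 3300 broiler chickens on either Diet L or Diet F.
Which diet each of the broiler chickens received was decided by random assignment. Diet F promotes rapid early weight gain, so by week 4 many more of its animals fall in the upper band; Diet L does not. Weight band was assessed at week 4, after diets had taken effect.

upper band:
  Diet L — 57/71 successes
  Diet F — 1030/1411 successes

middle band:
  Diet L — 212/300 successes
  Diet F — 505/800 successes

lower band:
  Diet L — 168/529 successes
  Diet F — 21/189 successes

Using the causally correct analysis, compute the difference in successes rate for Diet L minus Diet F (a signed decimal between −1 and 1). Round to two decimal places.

-0.16

Within every week-4 weight band level Diet L has the higher rate, yet pooled Diet F does — Simpson's reversal.
The distribution of week-4 weight band is itself part of what the diet does — it is an intermediate outcome. Holding it fixed would remove that part of the effect; the total effect is the pooled difference.
The causal difference is the pooled difference: 0.486 − 0.648 = -0.163.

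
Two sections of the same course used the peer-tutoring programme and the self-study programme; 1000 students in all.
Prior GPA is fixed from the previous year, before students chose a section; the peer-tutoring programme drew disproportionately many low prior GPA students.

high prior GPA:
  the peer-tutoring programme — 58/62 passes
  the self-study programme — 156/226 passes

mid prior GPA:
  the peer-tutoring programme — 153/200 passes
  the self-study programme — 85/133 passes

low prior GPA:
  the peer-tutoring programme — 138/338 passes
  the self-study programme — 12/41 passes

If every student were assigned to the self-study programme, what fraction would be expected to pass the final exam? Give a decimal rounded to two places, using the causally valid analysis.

0.52

The stratified and pooled comparisons disagree (the peer-tutoring programme wins within each prior GPA band; the self-study programme wins overall), so the answer turns on the causal role of prior GPA band.
Since prior GPA band is a pre-existing factor (not a product of the teaching method) and it affects the outcome on its own, it is a confounder. The stratified rates, not the pooled rate, identify the causal effect.
Standardising the self-study programme to the population prior GPA band mix: 0.288·156/226 + 0.333·85/133 + 0.379·12/41 = 0.523.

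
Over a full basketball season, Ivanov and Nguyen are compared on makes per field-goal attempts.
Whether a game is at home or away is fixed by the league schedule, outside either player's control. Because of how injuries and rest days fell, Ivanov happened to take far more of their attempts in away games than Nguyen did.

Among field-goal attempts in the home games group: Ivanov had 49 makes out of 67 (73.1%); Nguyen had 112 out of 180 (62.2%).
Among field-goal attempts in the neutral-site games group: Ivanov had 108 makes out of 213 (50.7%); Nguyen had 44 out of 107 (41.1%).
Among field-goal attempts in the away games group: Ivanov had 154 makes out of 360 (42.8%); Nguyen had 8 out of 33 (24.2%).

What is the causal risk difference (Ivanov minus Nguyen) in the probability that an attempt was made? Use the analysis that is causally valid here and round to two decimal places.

+0.14

Ivanov is higher inside every game venue stratum but Nguyen is higher in aggregate. Whether to stratify depends on how game venue relates to the player.
Game venue satisfies the back-door criterion: it is not a descendant of the player, and it blocks the spurious path from player to outcome. Adjusting for it (i.e., using the within-game venue rates) gives the causal effect.
Adjusting over the population distribution of game venue: 0.257·(0.731−0.622) + 0.333·(0.507−0.411) + 0.409·(0.428−0.242) = +0.136.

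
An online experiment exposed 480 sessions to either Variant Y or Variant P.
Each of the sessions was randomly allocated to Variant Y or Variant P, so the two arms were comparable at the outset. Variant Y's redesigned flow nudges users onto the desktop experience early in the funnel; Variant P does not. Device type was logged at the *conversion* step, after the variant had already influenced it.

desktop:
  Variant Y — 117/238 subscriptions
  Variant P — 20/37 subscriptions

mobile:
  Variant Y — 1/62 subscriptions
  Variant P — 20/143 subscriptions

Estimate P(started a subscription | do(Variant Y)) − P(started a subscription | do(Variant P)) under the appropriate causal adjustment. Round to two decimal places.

Variant P is higher inside every device type stratum but Variant Y is higher in aggregate. Whether to stratify depends on how device type relates to the variant.
Device type lies on the pathway variant → device type → outcome, so adjusting for it blocks the indirect effect. For the total causal effect of variant, use the unadjusted pooled rates.
The causal difference is the pooled difference: 0.393 − 0.222 = +0.171.

+0.17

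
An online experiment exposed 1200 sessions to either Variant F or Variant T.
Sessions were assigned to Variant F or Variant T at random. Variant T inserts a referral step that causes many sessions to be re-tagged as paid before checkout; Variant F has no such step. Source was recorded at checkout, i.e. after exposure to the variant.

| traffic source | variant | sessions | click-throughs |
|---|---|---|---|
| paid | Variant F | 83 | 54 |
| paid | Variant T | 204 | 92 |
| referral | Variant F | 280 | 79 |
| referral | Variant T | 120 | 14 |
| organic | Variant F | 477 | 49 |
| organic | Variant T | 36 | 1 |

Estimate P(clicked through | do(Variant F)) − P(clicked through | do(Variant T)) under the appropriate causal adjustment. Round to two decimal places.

Traffic source lies on the pathway variant → traffic source → outcome, so adjusting for it blocks the indirect effect. For the total causal effect of variant, use the unadjusted pooled rates.
The causal difference is the pooled difference: 0.217 − 0.297 = -0.081.

-0.08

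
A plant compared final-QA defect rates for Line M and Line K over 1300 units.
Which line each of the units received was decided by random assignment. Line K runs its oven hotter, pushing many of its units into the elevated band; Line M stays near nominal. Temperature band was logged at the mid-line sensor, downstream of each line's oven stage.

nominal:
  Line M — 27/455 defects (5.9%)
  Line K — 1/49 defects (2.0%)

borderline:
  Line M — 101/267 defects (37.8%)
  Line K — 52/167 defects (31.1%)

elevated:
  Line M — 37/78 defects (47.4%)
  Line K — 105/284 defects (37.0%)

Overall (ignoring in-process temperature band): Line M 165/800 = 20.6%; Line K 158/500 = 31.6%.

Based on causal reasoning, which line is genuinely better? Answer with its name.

The distribution of in-process temperature band is itself part of what the line does — it is an intermediate outcome. Holding it fixed would remove that part of the effect; the total effect is the pooled difference.
Pooled: Line M 20.6% vs Line K 31.6%; Line M is lower overall.

Line M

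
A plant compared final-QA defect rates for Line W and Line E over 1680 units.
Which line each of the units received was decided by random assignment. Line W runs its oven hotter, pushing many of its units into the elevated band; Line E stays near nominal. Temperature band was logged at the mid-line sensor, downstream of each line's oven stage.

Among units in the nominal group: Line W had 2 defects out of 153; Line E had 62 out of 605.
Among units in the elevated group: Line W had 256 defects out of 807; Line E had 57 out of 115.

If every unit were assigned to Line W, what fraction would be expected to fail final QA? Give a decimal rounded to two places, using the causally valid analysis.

The in-process temperature band-specific comparison favours Line W throughout, but the pooled figures favour Line E. The question is whether to condition on in-process temperature band.
Because the line influences in-process temperature band, in-process temperature band is a post-treatment mediator, not a confounder. Stratifying on it would bias the estimate; the causal effect is the crude pooled difference.
So P(outcome | do(Line W)) is just the pooled rate for Line W: 258/960 = 0.269.

0.27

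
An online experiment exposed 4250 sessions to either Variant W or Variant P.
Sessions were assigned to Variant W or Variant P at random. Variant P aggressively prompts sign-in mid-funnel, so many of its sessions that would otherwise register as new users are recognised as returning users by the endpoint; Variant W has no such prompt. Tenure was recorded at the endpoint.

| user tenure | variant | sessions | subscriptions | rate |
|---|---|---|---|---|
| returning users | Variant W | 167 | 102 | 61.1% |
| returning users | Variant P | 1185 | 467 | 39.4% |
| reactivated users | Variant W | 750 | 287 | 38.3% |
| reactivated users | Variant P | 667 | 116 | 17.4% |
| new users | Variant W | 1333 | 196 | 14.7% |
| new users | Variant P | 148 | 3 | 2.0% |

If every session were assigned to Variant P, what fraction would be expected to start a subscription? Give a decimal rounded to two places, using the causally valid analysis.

0.29

The user tenure-specific comparison favours Variant W throughout, but the pooled figures favour Variant P. The question is whether to condition on user tenure.
User tenure lies on the pathway variant → user tenure → outcome, so adjusting for it blocks the indirect effect. For the total causal effect of variant, use the unadjusted pooled rates.
So P(outcome | do(Variant P)) is just the pooled rate for Variant P: 586/2000 = 0.293.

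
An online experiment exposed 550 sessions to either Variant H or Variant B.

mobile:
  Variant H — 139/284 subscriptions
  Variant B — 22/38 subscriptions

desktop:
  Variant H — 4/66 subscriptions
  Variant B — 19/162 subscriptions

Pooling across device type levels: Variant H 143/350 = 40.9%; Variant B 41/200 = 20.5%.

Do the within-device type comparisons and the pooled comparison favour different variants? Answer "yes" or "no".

yes

Within each device type level (mobile 48.9% vs 57.9%; desktop 6.1% vs 11.7%), Variant B has the higher rate every time. Pooled: 40.9% vs 20.5% — Variant H has the higher rate overall. The two comparisons disagree.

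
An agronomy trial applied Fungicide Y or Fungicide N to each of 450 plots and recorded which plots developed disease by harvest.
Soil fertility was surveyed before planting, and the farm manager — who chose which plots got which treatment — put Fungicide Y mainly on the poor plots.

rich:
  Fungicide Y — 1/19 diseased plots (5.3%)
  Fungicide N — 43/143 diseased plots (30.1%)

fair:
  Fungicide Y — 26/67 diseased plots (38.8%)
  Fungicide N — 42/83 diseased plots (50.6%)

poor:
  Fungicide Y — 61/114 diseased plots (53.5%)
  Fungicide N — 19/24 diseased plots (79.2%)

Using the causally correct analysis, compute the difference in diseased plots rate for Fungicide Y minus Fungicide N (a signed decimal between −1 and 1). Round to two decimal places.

Nothing the fungicide does changes soil fertility; the imbalance is an allocation artefact. With soil fertility also predicting the outcome, the pooled figure is confounded, and the within-stratum comparison is the causal one.
Adjusting over the population distribution of soil fertility: 0.360·(0.053−0.301) + 0.333·(0.388−0.506) + 0.307·(0.535−0.792) = -0.207.

-0.21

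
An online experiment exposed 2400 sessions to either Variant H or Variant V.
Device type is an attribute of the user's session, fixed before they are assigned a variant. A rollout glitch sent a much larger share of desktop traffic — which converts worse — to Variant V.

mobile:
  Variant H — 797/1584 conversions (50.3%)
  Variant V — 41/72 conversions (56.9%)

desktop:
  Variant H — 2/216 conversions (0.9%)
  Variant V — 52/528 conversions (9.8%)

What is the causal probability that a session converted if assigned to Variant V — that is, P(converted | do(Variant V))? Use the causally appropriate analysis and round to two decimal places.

0.42

Device type differs across variants for reasons unrelated to any effect of the variant itself, and it separately predicts the outcome — a classic confounder. We must compare within device type levels.
Standardising Variant V to the population device type mix: 0.690·41/72 + 0.310·52/528 = 0.423.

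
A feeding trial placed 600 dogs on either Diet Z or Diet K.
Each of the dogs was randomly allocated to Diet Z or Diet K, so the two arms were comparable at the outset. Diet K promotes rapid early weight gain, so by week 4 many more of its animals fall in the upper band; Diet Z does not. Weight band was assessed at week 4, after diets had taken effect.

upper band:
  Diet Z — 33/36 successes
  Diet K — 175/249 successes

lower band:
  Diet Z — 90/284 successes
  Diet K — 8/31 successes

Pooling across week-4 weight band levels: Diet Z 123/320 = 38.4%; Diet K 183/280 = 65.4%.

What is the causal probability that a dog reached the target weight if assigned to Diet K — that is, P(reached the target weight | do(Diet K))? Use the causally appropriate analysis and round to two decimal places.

0.65

Stratifying would compare diets among dogs the diets themselves sorted into week-4 weight band groups — a form of selection on an intermediate. The unconditioned pooled rates give the total causal effect.
So P(outcome | do(Diet K)) is just the pooled rate for Diet K: 183/280 = 0.654.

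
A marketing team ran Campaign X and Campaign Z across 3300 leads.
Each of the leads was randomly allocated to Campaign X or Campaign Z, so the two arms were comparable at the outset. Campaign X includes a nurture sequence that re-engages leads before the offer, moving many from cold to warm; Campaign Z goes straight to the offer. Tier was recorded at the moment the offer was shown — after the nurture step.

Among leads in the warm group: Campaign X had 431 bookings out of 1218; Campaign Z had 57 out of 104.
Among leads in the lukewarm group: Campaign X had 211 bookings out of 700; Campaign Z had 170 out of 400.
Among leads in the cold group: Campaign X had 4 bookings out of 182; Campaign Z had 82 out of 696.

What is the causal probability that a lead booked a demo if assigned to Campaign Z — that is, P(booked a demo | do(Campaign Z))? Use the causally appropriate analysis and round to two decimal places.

0.26

Campaign Z is higher inside every engagement tier stratum but Campaign X is higher in aggregate. Whether to stratify depends on how engagement tier relates to the campaign.
Stratifying would compare campaigns among leads the campaigns themselves sorted into engagement tier groups — a form of selection on an intermediate. The unconditioned pooled rates give the total causal effect.
So P(outcome | do(Campaign Z)) is just the pooled rate for Campaign Z: 309/1200 = 0.258.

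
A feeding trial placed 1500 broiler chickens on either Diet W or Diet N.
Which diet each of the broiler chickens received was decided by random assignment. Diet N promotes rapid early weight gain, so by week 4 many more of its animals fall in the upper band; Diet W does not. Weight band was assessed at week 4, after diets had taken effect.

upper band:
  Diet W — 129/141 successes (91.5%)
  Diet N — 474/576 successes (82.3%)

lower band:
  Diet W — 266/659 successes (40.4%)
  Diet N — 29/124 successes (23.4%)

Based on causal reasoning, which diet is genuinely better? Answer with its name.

Diet W is higher inside every week-4 weight band stratum but Diet N is higher in aggregate. Whether to stratify depends on how week-4 weight band relates to the diet.
Week-4 weight band here is a post-treatment variable shaped by the diet; conditioning on it would introduce bias rather than remove it. The overall comparison is the causal one.
Pooled: Diet W 49.4% vs Diet N 71.9%; Diet N is higher overall.

Diet N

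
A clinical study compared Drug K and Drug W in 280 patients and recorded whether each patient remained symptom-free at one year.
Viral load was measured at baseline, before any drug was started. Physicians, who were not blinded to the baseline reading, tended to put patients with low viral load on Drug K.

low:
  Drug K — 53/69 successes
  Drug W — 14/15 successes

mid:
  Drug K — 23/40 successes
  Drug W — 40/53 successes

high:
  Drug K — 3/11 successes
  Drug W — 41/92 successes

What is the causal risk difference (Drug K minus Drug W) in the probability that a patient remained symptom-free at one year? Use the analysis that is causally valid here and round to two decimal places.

-0.17

Viral load is set before the drug has any effect — it is not caused by the drug — and it independently drives the outcome. That makes it a confounder, so the causal comparison is within viral load levels.
Adjusting over the population distribution of viral load: 0.300·(0.768−0.933) + 0.332·(0.575−0.755) + 0.368·(0.273−0.446) = -0.173.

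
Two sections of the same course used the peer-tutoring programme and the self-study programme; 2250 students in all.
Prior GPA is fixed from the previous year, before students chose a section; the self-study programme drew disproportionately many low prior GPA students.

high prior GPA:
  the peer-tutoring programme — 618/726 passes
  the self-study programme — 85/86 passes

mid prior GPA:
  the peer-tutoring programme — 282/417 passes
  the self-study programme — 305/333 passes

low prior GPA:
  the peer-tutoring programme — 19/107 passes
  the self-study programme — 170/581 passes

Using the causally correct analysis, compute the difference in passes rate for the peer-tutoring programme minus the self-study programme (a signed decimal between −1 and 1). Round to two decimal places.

Nothing the teaching method does changes prior GPA band; the imbalance is an allocation artefact. With prior GPA band also predicting the outcome, the pooled figure is confounded, and the within-stratum comparison is the causal one.
Adjusting over the population distribution of prior GPA band: 0.361·(0.851−0.988) + 0.333·(0.676−0.916) + 0.306·(0.178−0.293) = -0.165.

-0.16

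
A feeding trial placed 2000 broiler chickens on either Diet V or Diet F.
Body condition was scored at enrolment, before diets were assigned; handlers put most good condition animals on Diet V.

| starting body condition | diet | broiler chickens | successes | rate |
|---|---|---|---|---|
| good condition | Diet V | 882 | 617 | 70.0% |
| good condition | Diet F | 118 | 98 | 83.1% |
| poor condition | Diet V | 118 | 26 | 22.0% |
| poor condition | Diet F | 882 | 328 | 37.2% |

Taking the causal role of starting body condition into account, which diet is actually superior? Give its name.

Starting body condition differs across diets for reasons unrelated to any effect of the diet itself, and it separately predicts the outcome — a classic confounder. We must compare within starting body condition levels.
Within each level — good condition: 70.0% vs 83.1%; poor condition: 22.0% vs 37.2% — Diet F is higher every time.

Diet F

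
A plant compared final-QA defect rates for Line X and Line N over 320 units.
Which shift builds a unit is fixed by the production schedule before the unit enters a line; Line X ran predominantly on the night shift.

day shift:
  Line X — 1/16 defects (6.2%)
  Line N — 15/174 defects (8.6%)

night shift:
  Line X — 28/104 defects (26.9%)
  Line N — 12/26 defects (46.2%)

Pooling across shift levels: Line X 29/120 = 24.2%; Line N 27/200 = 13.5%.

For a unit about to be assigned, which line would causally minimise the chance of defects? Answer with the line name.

Line X is lower inside every shift stratum but Line N is lower in aggregate. Whether to stratify depends on how shift relates to the line.
The imbalance in shift arose from how units were allocated, not from anything the line did; and shift independently affects the outcome. The pooled gap is confounded — condition on shift.
Within each level — day shift: 6.2% vs 8.6%; night shift: 26.9% vs 46.2% — Line X is lower every time.

Line X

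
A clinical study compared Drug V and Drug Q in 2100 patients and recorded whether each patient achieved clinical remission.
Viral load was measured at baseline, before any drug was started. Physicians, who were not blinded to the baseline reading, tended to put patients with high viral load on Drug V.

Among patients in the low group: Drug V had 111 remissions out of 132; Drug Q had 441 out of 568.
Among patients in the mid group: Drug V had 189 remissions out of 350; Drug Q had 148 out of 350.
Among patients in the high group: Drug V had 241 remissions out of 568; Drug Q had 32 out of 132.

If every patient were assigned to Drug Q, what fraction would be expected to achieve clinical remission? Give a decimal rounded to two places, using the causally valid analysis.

0.48

Drug V is higher inside every viral load stratum but Drug Q is higher in aggregate. Whether to stratify depends on how viral load relates to the drug.
Here viral load is a common cause — it drives both which drug a case falls under and the outcome. The crude comparison mixes populations; the stratum-specific rates are the causally relevant ones.
Standardising Drug Q to the population viral load mix: 0.333·441/568 + 0.333·148/350 + 0.333·32/132 = 0.481.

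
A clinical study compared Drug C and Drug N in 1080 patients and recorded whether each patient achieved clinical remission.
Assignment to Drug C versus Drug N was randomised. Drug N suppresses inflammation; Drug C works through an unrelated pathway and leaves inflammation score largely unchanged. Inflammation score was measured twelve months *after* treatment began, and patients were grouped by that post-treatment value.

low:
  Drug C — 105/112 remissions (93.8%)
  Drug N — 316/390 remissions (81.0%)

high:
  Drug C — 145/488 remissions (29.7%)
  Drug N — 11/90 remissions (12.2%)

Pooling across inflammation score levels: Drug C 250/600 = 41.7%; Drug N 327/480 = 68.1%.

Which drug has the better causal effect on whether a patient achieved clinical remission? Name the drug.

Drug N

The distribution of inflammation score is itself part of what the drug does — it is an intermediate outcome. Holding it fixed would remove that part of the effect; the total effect is the pooled difference.
Pooled: Drug C 41.7% vs Drug N 68.1%; Drug N is higher overall.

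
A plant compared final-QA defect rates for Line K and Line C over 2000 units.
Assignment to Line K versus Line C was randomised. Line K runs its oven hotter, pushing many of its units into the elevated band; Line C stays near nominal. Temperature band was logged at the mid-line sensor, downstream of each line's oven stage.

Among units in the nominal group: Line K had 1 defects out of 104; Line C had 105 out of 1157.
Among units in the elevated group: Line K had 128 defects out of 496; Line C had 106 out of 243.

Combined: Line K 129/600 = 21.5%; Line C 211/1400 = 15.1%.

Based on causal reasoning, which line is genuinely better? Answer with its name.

The in-process temperature band-specific comparison favours Line K throughout, but the pooled figures favour Line C. The question is whether to condition on in-process temperature band.
In-process temperature band is downstream of the line. One should not condition on a consequence of treatment, so the overall rates are the right comparison.
Pooled: Line K 21.5% vs Line C 15.1%; Line C is lower overall.

Line C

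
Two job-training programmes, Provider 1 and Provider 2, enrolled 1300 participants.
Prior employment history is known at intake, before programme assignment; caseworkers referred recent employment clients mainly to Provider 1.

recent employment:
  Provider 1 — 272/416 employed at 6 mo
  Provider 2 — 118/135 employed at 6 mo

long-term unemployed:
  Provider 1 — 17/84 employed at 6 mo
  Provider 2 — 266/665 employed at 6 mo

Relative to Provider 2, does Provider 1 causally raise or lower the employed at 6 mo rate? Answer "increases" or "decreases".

decreases

Prior employment history is set before the programme has any effect — it is not caused by the programme — and it independently drives the outcome. That makes it a confounder, so the causal comparison is within prior employment history levels.
Within each level — recent employment: 65.4% vs 87.4%; long-term unemployed: 20.2% vs 40.0% — Provider 2 is higher every time.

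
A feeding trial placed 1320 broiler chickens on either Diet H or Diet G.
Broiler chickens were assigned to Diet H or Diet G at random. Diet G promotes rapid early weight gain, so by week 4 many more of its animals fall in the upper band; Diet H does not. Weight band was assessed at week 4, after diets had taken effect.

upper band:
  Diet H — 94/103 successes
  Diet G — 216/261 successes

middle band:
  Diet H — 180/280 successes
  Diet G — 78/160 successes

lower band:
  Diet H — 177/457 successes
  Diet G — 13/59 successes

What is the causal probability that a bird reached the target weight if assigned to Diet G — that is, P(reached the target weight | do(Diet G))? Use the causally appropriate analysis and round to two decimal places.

Stratifying would compare diets among broiler chickens the diets themselves sorted into week-4 weight band groups — a form of selection on an intermediate. The unconditioned pooled rates give the total causal effect.
So P(outcome | do(Diet G)) is just the pooled rate for Diet G: 307/480 = 0.640.

0.64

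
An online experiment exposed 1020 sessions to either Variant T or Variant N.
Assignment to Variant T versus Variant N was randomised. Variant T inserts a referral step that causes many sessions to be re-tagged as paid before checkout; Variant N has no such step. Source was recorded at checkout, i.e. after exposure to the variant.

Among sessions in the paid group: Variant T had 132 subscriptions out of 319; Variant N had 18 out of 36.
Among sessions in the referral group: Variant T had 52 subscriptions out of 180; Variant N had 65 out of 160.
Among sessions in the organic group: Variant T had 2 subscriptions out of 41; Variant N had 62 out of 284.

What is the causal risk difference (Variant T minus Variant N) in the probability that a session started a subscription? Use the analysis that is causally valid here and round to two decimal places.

Within every traffic source level Variant N has the higher rate, yet pooled Variant T does — Simpson's reversal.
Stratifying would compare variants among sessions the variants themselves sorted into traffic source groups — a form of selection on an intermediate. The unconditioned pooled rates give the total causal effect.
The causal difference is the pooled difference: 0.344 − 0.302 = +0.042.

+0.04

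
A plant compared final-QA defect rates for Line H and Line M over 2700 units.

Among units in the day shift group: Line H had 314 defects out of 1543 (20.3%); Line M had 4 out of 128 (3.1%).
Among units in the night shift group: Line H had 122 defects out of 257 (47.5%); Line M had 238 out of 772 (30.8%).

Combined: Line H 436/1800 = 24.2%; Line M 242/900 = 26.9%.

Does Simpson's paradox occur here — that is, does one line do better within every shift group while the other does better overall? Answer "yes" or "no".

yes

Within each shift level (day shift 20.3% vs 3.1%; night shift 47.5% vs 30.8%), Line M has the lower rate every time. Pooled: 24.2% vs 26.9% — Line H has the lower rate overall. The two comparisons disagree.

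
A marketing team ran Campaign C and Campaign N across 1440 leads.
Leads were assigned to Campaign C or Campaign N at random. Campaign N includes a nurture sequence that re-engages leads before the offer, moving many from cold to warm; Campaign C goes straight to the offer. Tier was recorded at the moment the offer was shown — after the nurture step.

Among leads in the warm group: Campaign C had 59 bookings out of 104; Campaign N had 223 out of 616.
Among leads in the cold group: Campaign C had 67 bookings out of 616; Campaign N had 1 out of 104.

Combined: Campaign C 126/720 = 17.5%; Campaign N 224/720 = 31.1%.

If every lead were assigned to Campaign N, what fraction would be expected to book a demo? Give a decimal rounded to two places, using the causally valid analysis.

Engagement tier lies on the pathway campaign → engagement tier → outcome, so adjusting for it blocks the indirect effect. For the total causal effect of campaign, use the unadjusted pooled rates.
So P(outcome | do(Campaign N)) is just the pooled rate for Campaign N: 224/720 = 0.311.

0.31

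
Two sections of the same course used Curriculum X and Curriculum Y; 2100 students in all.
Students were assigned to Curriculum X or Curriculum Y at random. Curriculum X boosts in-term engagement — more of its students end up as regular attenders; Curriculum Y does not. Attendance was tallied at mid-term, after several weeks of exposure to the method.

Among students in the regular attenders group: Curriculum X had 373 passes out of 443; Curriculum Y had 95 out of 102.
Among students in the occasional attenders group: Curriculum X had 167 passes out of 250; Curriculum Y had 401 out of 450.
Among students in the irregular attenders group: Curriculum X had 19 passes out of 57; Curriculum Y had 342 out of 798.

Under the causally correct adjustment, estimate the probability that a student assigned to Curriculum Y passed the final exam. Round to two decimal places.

0.62

Mid-term attendance here is a post-treatment variable shaped by the teaching method; conditioning on it would introduce bias rather than remove it. The overall comparison is the causal one.
So P(outcome | do(Curriculum Y)) is just the pooled rate for Curriculum Y: 838/1350 = 0.621.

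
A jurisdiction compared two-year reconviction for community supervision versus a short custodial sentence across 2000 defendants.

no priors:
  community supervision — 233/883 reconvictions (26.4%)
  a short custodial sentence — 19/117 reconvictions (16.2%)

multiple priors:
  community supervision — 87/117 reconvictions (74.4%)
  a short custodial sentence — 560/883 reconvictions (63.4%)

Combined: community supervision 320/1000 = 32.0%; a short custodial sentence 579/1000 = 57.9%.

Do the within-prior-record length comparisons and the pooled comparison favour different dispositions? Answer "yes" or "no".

yes

Within each prior-record length level (no priors 26.4% vs 16.2%; multiple priors 74.4% vs 63.4%), a short custodial sentence has the lower rate every time. Pooled: 32.0% vs 57.9% — community supervision has the lower rate overall. The two comparisons disagree.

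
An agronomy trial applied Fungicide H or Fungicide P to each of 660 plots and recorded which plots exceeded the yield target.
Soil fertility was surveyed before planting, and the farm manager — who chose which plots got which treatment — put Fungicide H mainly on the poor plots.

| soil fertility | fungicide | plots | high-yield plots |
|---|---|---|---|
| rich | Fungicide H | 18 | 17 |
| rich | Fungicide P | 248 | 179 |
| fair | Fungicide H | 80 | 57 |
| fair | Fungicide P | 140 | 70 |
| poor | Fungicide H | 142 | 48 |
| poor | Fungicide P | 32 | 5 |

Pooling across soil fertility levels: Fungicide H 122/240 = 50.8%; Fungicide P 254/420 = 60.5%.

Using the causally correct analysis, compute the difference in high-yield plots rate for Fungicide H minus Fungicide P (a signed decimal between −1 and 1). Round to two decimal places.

Soil fertility differs across fungicides for reasons unrelated to any effect of the fungicide itself, and it separately predicts the outcome — a classic confounder. We must compare within soil fertility levels.
Adjusting over the population distribution of soil fertility: 0.403·(0.944−0.722) + 0.333·(0.713−0.500) + 0.264·(0.338−0.156) = +0.208.

+0.21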